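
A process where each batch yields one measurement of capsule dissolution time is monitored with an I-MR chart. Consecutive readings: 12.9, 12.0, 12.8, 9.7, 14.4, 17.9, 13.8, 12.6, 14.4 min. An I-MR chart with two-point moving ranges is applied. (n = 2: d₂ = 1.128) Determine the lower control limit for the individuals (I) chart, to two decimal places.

X̄ = (12.9 + 12.0 + 12.8 + 9.7 + 14.4 + 17.9 + 13.8 + 12.6 + 14.4) / 9 = 13.3889
Moving ranges: 0.9, 0.8, 3.1, 4.7, 3.5, 4.1, 1.2, 1.8; M̄R̄ = 20.1000 / 8 = 2.5125
LCL = X̄ − 3·M̄R̄/d₂ = 13.3889 − 3 × 2.5125 / 1.128 = 6.7067

6.71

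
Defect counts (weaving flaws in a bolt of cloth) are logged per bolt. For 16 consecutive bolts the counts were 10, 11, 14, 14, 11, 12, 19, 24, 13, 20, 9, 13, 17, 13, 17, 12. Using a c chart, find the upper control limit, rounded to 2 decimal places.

25.66

c̄ = (10 + 11 + 14 + 14 + 11 + 12 + 19 + 24 + 13 + 20 + 9 + 13 + 17 + 13 + 17 + 12) / 16 = 229 / 16 = 14.3125
UCL = c̄ + 3√c̄ = 14.3125 + 3 × √14.3125 = 14.3125 + 3 × 3.7832 = 25.6621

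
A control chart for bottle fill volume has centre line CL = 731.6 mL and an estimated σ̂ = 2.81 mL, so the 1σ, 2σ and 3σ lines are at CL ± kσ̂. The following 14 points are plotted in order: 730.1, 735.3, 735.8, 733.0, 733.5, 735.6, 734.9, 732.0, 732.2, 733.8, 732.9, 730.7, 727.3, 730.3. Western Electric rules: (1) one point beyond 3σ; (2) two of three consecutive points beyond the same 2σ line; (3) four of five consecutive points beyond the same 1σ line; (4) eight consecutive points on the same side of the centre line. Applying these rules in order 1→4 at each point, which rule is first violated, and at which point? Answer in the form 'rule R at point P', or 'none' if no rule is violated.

rule 4 at point 9

Zone of each point (C = within 1σ̂, B = 1σ̂–2σ̂, A = 2σ̂–3σ̂, * = beyond 3σ̂; sign = side of CL): 1:-C, 2:+B, 3:+B, 4:+C, 5:+C, 6:+B, 7:+B, 8:+C, 9:+C, 10:+C, 11:+C, 12:-C, 13:-B, 14:-C
Rule 4 (eight consecutive points on the same side of the centre line) is satisfied at point 9.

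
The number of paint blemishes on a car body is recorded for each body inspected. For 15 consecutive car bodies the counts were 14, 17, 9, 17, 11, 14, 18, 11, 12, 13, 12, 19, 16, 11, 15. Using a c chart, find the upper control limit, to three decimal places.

25.132

c̄ = (14 + 17 + 9 + 17 + 11 + 14 + 18 + 11 + 12 + 13 + 12 + 19 + 16 + 11 + 15) / 15 = 209 / 15 = 13.9333
UCL = c̄ + 3√c̄ = 13.9333 + 3 × √13.9333 = 13.9333 + 3 × 3.7327 = 25.1315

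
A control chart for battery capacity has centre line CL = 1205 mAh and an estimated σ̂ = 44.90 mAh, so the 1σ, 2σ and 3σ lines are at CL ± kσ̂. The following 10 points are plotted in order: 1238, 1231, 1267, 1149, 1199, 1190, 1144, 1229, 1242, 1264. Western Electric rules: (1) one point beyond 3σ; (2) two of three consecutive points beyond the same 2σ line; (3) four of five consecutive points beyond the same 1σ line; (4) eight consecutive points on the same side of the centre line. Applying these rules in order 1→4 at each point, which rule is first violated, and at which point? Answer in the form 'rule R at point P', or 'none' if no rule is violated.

Zone of each point (C = within 1σ̂, B = 1σ̂–2σ̂, A = 2σ̂–3σ̂, * = beyond 3σ̂; sign = side of CL): 1:+C, 2:+C, 3:+B, 4:-B, 5:-C, 6:-C, 7:-B, 8:+C, 9:+C, 10:+B
No rule fires across all 10 points.

none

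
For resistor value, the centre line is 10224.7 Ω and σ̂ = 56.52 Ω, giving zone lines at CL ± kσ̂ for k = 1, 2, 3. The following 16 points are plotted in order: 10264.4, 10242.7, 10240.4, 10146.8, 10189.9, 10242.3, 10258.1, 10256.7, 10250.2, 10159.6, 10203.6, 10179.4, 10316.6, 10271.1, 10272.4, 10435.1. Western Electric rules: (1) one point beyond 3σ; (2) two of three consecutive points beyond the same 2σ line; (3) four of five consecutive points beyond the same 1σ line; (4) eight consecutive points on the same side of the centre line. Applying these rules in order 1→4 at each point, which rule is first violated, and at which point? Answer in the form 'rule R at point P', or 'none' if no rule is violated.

Zone of each point (C = within 1σ̂, B = 1σ̂–2σ̂, A = 2σ̂–3σ̂, * = beyond 3σ̂; sign = side of CL): 1:+C, 2:+C, 3:+C, 4:-B, 5:-C, 6:+C, 7:+C, 8:+C, 9:+C, 10:-B, 11:-C, 12:-C, 13:+B, 14:+C, 15:+C, 16:+*
Rule 1 (one point beyond the 3σ limits) is satisfied at point 16.

rule 1 at point 16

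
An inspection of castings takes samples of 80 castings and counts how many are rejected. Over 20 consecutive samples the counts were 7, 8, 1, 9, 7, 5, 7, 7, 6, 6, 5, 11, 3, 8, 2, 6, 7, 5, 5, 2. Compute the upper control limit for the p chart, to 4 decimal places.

0.1604

p̄ = Σdᵢ / (k·n) = 117 / (20 × 80) = 0.07312
UCL = p̄ + 3·√(p̄(1−p̄)/n) = 0.07312 + 3 × √(0.07312×0.92688/80) = 0.07312 + 3 × 0.02911 = 0.16045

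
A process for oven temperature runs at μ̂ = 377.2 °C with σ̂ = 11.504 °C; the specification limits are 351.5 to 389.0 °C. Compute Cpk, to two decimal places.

Cpu = (USL − μ̂) / (3σ̂) = (389.0 − 377.2) / (3 × 11.504) = 0.3419; Cpl = (μ̂ − LSL) / (3σ̂) = (377.2 − 351.5) / (3 × 11.504) = 0.7447; Cpk = min(Cpu, Cpl) = 0.3419

0.34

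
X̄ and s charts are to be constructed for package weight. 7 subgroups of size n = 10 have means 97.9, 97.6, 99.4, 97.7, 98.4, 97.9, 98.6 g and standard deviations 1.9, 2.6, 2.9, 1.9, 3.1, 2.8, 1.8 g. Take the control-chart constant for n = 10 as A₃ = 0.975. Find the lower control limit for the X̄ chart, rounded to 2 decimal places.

95.85

X̄̄ = (97.9 + 97.6 + 99.4 + 97.7 + 98.4 + 97.9 + 98.6) / 7 = 98.2143
s̄ = (1.9 + 2.6 + 2.9 + 1.9 + 3.1 + 2.8 + 1.8) / 7 = 2.4286
LCL = X̄̄ − A₃·s̄ = 98.2143 − 0.975 × 2.4286 = 95.8464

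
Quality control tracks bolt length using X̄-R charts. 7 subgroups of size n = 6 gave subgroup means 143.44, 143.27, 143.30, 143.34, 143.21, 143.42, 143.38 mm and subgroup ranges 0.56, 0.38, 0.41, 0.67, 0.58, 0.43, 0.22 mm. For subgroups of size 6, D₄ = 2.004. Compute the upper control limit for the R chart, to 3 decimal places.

0.930

R̄ = (0.56 + 0.38 + 0.41 + 0.67 + 0.58 + 0.43 + 0.22) / 7 = 3.2500 / 7 = 0.4643
UCL_R = D₄·R̄ = 2.004 × 0.4643 = 0.9304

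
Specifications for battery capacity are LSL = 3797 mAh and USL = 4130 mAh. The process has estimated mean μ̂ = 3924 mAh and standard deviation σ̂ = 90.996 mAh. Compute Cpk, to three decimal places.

Cpu = (USL − μ̂) / (3σ̂) = (4130 − 3924) / (3 × 90.996) = 0.7546; Cpl = (μ̂ − LSL) / (3σ̂) = (3924 − 3797) / (3 × 90.996) = 0.4652; Cpk = min(Cpu, Cpl) = 0.4652

0.465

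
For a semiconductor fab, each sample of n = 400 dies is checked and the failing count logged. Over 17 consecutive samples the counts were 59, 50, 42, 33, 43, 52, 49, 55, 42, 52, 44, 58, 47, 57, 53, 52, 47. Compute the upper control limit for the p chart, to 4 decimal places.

0.1720

p̄ = Σdᵢ / (k·n) = 835 / (17 × 400) = 0.12279
UCL = p̄ + 3·√(p̄(1−p̄)/n) = 0.12279 + 3 × √(0.12279×0.87721/400) = 0.12279 + 3 × 0.01641 = 0.17202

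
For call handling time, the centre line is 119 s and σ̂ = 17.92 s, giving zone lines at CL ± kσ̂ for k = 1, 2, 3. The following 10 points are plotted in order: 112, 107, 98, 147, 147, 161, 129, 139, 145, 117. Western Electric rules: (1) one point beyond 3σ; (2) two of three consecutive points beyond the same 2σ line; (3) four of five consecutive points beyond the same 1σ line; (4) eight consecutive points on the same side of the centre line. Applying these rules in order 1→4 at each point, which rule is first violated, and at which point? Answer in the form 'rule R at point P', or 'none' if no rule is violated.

Zone of each point (C = within 1σ̂, B = 1σ̂–2σ̂, A = 2σ̂–3σ̂, * = beyond 3σ̂; sign = side of CL): 1:-C, 2:-C, 3:-B, 4:+B, 5:+B, 6:+A, 7:+C, 8:+B, 9:+B, 10:-C
Rule 3 (four of five consecutive points beyond the same 1σ limit) is satisfied at point 8.

rule 3 at point 8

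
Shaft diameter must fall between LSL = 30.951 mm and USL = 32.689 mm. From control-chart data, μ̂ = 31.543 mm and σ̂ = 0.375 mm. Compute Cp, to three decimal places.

Cp = (USL − LSL) / (6σ̂) = (32.689 − 30.951) / (6 × 0.375) = 1.7380 / 2.2500 = 0.7724

0.772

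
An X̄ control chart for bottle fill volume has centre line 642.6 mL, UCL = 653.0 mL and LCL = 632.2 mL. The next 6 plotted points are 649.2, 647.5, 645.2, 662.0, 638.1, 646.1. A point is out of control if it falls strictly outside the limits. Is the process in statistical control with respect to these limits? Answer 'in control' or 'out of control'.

Compare each point to [632.2, 653.0]: sample 4 = 662.0 > UCL.

out of control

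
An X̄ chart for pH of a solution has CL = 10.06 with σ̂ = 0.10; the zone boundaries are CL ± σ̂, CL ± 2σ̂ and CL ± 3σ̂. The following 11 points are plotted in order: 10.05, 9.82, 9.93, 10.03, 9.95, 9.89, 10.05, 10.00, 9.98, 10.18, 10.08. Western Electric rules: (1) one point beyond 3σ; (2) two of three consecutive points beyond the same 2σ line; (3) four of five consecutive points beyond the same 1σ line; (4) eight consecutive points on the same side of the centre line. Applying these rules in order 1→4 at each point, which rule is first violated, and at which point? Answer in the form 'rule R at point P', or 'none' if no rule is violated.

rule 3 at point 6

Zone of each point (C = within 1σ̂, B = 1σ̂–2σ̂, A = 2σ̂–3σ̂, * = beyond 3σ̂; sign = side of CL): 1:-C, 2:-A, 3:-B, 4:-C, 5:-B, 6:-B, 7:-C, 8:-C, 9:-C, 10:+B, 11:+C
Rule 3 (four of five consecutive points beyond the same 1σ limit) is satisfied at point 6.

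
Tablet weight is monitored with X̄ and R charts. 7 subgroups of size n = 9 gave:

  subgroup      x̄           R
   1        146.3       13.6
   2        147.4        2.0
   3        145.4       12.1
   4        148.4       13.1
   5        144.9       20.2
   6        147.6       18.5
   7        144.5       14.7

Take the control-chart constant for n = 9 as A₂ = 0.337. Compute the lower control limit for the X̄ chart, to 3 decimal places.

141.822

X̄̄ = (146.3 + 147.4 + 145.4 + 148.4 + 144.9 + 147.6 + 144.5) / 7 = 1024.5000 / 7 = 146.3571
R̄ = (13.6 + 2.0 + 12.1 + 13.1 + 20.2 + 18.5 + 14.7) / 7 = 94.2000 / 7 = 13.4571
LCL = X̄̄ − A₂·R̄ = 146.3571 − 0.337 × 13.4571 = 141.8221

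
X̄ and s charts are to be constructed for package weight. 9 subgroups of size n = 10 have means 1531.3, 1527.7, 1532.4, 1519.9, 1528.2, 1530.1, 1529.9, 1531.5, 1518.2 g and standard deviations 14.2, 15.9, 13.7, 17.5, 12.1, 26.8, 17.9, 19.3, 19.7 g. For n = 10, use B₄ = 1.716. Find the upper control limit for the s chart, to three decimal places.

s̄ = (14.2 + 15.9 + 13.7 + 17.5 + 12.1 + 26.8 + 17.9 + 19.3 + 19.7) / 9 = 17.4556
UCL_s = B₄·s̄ = 1.716 × 17.4556 = 29.9537

29.954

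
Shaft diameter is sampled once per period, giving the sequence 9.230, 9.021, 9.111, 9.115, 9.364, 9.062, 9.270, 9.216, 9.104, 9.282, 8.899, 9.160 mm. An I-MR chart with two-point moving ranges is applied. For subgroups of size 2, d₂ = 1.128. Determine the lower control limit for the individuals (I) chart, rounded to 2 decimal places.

X̄ = (9.230 + 9.021 + 9.111 + 9.115 + 9.364 + 9.062 + 9.270 + 9.216 + 9.104 + 9.282 + 8.899 + 9.160) / 12 = 9.1528
Moving ranges: 0.209, 0.090, 0.004, 0.249, 0.302, 0.208, 0.054, 0.112, 0.178, 0.383, 0.261; M̄R̄ = 2.0500 / 11 = 0.1864
LCL = X̄ − 3·M̄R̄/d₂ = 9.1528 − 3 × 0.1864 / 1.128 = 8.6572

8.66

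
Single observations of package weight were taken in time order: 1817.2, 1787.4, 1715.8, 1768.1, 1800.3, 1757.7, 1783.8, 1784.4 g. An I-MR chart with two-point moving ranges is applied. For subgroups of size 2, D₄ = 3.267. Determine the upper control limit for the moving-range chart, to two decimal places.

119.11

Moving ranges: 29.8, 71.6, 52.3, 32.2, 42.6, 26.1, 0.6; M̄R̄ = 255.2000 / 7 = 36.4571
UCL_MR = D₄·M̄R̄ = 3.267 × 36.4571 = 119.1055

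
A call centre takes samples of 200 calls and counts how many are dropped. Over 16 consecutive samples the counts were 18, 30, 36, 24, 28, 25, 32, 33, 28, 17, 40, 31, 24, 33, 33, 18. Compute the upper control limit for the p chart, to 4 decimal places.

p̄ = Σdᵢ / (k·n) = 450 / (16 × 200) = 0.14062
UCL = p̄ + 3·√(p̄(1−p̄)/n) = 0.14062 + 3 × √(0.14062×0.85938/200) = 0.14062 + 3 × 0.02458 = 0.21437

0.2144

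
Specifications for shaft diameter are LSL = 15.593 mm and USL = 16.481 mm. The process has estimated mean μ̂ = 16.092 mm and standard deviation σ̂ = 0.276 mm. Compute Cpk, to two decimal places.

0.47

Cpu = (USL − μ̂) / (3σ̂) = (16.481 − 16.092) / (3 × 0.276) = 0.4698; Cpl = (μ̂ − LSL) / (3σ̂) = (16.092 − 15.593) / (3 × 0.276) = 0.6027; Cpk = min(Cpu, Cpl) = 0.4698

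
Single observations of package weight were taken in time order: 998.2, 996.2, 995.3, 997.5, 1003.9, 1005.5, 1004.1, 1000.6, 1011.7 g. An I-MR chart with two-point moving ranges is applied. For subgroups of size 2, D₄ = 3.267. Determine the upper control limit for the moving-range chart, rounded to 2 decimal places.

Moving ranges: 2.0, 0.9, 2.2, 6.4, 1.6, 1.4, 3.5, 11.1; M̄R̄ = 29.1000 / 8 = 3.6375
UCL_MR = D₄·M̄R̄ = 3.267 × 3.6375 = 11.8837

11.88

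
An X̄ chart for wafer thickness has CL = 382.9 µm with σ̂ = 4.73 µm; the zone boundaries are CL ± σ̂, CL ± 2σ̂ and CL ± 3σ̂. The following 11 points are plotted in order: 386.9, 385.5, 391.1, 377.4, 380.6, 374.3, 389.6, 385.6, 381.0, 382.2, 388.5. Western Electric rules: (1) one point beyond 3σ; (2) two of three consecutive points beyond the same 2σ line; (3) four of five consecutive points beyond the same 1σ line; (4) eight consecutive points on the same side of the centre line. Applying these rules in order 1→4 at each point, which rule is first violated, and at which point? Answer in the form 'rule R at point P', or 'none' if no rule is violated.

Zone of each point (C = within 1σ̂, B = 1σ̂–2σ̂, A = 2σ̂–3σ̂, * = beyond 3σ̂; sign = side of CL): 1:+C, 2:+C, 3:+B, 4:-B, 5:-C, 6:-B, 7:+B, 8:+C, 9:-C, 10:-C, 11:+B
No rule fires across all 11 points.

none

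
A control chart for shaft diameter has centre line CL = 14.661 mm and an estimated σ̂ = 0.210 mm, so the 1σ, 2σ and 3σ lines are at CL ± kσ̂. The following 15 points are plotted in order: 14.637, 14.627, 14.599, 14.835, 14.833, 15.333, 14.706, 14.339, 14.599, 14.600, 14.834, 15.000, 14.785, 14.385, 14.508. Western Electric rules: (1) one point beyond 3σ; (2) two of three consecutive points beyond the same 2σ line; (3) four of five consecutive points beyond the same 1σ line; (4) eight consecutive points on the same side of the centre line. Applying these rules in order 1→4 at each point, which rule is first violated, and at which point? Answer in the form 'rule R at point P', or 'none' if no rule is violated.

Zone of each point (C = within 1σ̂, B = 1σ̂–2σ̂, A = 2σ̂–3σ̂, * = beyond 3σ̂; sign = side of CL): 1:-C, 2:-C, 3:-C, 4:+C, 5:+C, 6:+*, 7:+C, 8:-B, 9:-C, 10:-C, 11:+C, 12:+B, 13:+C, 14:-B, 15:-C
Rule 1 (one point beyond the 3σ limits) is satisfied at point 6.

rule 1 at point 6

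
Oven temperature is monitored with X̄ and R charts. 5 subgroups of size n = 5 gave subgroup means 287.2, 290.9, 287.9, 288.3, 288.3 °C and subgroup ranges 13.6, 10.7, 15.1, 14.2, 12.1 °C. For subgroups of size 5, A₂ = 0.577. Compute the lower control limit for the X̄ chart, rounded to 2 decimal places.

X̄̄ = (287.2 + 290.9 + 287.9 + 288.3 + 288.3) / 5 = 1442.6000 / 5 = 288.5200
R̄ = (13.6 + 10.7 + 15.1 + 14.2 + 12.1) / 5 = 65.7000 / 5 = 13.1400
LCL = X̄̄ − A₂·R̄ = 288.5200 − 0.577 × 13.1400 = 280.9382

280.94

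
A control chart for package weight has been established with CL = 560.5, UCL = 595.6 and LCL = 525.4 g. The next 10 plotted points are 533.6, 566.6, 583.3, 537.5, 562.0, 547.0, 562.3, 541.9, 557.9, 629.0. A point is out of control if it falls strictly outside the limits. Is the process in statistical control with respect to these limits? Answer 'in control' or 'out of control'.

out of control

Compare each point to [525.4, 595.6]: sample 10 = 629.0 > UCL.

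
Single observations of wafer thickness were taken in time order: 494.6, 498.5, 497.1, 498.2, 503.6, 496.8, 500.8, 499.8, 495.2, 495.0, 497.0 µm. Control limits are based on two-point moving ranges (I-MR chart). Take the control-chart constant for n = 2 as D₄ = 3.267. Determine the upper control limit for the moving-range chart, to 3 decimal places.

Moving ranges: 3.9, 1.4, 1.1, 5.4, 6.8, 4.0, 1.0, 4.6, 0.2, 2.0; M̄R̄ = 30.4000 / 10 = 3.0400
UCL_MR = D₄·M̄R̄ = 3.267 × 3.0400 = 9.9317

9.932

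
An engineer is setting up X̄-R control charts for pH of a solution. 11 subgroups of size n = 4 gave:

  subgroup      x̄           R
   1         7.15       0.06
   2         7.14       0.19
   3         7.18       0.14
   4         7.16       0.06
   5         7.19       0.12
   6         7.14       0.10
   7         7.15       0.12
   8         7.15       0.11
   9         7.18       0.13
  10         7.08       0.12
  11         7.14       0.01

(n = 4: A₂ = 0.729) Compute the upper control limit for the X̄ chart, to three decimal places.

7.228

X̄̄ = (7.15 + 7.14 + 7.18 + 7.16 + 7.19 + 7.14 + 7.15 + 7.15 + 7.18 + 7.08 + 7.14) / 11 = 78.6600 / 11 = 7.1509
R̄ = (0.06 + 0.19 + 0.14 + 0.06 + 0.12 + 0.10 + 0.12 + 0.11 + 0.13 + 0.12 + 0.01) / 11 = 1.1600 / 11 = 0.1055
UCL = X̄̄ + A₂·R̄ = 7.1509 + 0.729 × 0.1055 = 7.2278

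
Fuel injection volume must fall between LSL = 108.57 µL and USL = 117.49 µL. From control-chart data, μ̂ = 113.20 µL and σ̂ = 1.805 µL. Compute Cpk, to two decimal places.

Cpu = (USL − μ̂) / (3σ̂) = (117.49 − 113.20) / (3 × 1.805) = 0.7922; Cpl = (μ̂ − LSL) / (3σ̂) = (113.20 − 108.57) / (3 × 1.805) = 0.8550; Cpk = min(Cpu, Cpl) = 0.7922

0.79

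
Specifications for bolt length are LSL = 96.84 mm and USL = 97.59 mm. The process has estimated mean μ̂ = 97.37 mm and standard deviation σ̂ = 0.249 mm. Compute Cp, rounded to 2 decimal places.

0.50

Cp = (USL − LSL) / (6σ̂) = (97.59 − 96.84) / (6 × 0.249) = 0.7500 / 1.4940 = 0.5020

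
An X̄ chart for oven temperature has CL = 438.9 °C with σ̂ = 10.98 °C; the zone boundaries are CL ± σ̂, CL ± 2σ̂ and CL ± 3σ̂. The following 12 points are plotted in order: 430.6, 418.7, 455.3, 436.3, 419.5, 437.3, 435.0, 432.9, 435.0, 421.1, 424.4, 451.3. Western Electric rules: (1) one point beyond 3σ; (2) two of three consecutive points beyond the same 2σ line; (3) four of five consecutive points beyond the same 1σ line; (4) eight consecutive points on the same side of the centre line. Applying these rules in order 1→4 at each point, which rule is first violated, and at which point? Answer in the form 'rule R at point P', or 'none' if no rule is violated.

rule 4 at point 11

Zone of each point (C = within 1σ̂, B = 1σ̂–2σ̂, A = 2σ̂–3σ̂, * = beyond 3σ̂; sign = side of CL): 1:-C, 2:-B, 3:+B, 4:-C, 5:-B, 6:-C, 7:-C, 8:-C, 9:-C, 10:-B, 11:-B, 12:+B
Rule 4 (eight consecutive points on the same side of the centre line) is satisfied at point 11.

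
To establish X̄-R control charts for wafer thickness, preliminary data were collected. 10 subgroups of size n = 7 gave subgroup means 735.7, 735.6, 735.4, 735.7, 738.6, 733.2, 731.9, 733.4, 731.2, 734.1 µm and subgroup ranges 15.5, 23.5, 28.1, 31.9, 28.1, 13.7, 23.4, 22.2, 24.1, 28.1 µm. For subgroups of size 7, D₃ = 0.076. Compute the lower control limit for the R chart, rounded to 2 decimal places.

1.81

R̄ = (15.5 + 23.5 + 28.1 + 31.9 + 28.1 + 13.7 + 23.4 + 22.2 + 24.1 + 28.1) / 10 = 238.6000 / 10 = 23.8600
LCL_R = D₃·R̄ = 0.076 × 23.8600 = 1.8134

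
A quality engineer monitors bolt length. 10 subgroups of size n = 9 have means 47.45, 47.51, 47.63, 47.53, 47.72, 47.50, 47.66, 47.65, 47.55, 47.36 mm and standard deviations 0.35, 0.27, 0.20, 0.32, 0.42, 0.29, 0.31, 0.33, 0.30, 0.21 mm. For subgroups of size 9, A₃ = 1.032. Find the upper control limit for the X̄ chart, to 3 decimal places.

X̄̄ = (47.45 + 47.51 + 47.63 + 47.53 + 47.72 + 47.50 + 47.66 + 47.65 + 47.55 + 47.36) / 10 = 47.5560
s̄ = (0.35 + 0.27 + 0.20 + 0.32 + 0.42 + 0.29 + 0.31 + 0.33 + 0.30 + 0.21) / 10 = 0.3000
UCL = X̄̄ + A₃·s̄ = 47.5560 + 1.032 × 0.3000 = 47.8656

47.866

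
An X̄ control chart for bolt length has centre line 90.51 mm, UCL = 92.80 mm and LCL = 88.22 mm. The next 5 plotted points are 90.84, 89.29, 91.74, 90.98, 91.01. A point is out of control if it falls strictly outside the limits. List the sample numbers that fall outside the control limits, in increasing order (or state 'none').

none

All 5 points lie within [88.22, 92.80].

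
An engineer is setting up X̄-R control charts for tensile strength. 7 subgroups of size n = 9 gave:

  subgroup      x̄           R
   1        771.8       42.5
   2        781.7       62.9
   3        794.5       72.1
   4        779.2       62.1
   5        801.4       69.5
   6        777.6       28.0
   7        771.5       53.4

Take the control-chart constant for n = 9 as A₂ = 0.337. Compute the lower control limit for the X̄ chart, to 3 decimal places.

763.729

X̄̄ = (771.8 + 781.7 + 794.5 + 779.2 + 801.4 + 777.6 + 771.5) / 7 = 5477.7000 / 7 = 782.5286
R̄ = (42.5 + 62.9 + 72.1 + 62.1 + 69.5 + 28.0 + 53.4) / 7 = 390.5000 / 7 = 55.7857
LCL = X̄̄ − A₂·R̄ = 782.5286 − 0.337 × 55.7857 = 763.7288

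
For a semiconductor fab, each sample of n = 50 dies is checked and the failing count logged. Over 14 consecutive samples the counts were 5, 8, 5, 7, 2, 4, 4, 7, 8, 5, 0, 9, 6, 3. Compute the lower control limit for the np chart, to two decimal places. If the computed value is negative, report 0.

p̄ = Σdᵢ / (k·n) = 73 / (14 × 50) = 0.10429
LCL = np̄ − 3·√(np̄(1−p̄)) = 5.2143 − 3 × 2.1611 = -1.2691 → 0 (negative, so LCL = 0)

0.00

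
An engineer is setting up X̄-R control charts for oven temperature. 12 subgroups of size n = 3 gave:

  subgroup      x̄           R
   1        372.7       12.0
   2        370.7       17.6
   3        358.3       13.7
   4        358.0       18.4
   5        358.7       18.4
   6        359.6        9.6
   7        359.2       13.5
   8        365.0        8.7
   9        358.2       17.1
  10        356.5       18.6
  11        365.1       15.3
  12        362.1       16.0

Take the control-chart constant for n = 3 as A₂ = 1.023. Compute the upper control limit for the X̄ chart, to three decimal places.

377.260

X̄̄ = (372.7 + 370.7 + 358.3 + 358.0 + 358.7 + 359.6 + 359.2 + 365.0 + 358.2 + 356.5 + 365.1 + 362.1) / 12 = 4344.1000 / 12 = 362.0083
R̄ = (12.0 + 17.6 + 13.7 + 18.4 + 18.4 + 9.6 + 13.5 + 8.7 + 17.1 + 18.6 + 15.3 + 16.0) / 12 = 178.9000 / 12 = 14.9083
UCL = X̄̄ + A₂·R̄ = 362.0083 + 1.023 × 14.9083 = 377.2596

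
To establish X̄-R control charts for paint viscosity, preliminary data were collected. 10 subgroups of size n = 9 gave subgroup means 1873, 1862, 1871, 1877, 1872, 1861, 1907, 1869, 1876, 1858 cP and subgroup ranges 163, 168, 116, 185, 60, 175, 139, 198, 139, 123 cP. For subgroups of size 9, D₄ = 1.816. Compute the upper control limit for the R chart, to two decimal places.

R̄ = (163 + 168 + 116 + 185 + 60 + 175 + 139 + 198 + 139 + 123) / 10 = 1466.0000 / 10 = 146.6000
UCL_R = D₄·R̄ = 1.816 × 146.6000 = 266.2256

266.23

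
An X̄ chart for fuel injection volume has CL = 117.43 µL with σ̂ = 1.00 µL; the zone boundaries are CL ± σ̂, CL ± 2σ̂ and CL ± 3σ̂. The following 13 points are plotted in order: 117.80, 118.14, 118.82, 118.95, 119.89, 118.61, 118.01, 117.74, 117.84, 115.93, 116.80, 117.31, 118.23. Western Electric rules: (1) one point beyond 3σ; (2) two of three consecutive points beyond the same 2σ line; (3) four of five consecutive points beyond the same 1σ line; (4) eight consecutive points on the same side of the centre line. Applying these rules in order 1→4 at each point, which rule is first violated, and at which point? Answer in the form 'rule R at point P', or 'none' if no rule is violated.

rule 3 at point 6

Zone of each point (C = within 1σ̂, B = 1σ̂–2σ̂, A = 2σ̂–3σ̂, * = beyond 3σ̂; sign = side of CL): 1:+C, 2:+C, 3:+B, 4:+B, 5:+A, 6:+B, 7:+C, 8:+C, 9:+C, 10:-B, 11:-C, 12:-C, 13:+C
Rule 3 (four of five consecutive points beyond the same 1σ limit) is satisfied at point 6.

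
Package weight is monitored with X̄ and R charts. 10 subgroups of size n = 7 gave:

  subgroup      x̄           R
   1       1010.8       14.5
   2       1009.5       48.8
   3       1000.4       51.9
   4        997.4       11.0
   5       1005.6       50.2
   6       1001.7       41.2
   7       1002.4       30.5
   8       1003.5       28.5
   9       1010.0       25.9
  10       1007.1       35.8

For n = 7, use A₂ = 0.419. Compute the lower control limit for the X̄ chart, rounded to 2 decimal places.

990.67

X̄̄ = (1010.8 + 1009.5 + 1000.4 + 997.4 + 1005.6 + 1001.7 + 1002.4 + 1003.5 + 1010.0 + 1007.1) / 10 = 10048.4000 / 10 = 1004.8400
R̄ = (14.5 + 48.8 + 51.9 + 11.0 + 50.2 + 41.2 + 30.5 + 28.5 + 25.9 + 35.8) / 10 = 338.3000 / 10 = 33.8300
LCL = X̄̄ − A₂·R̄ = 1004.8400 − 0.419 × 33.8300 = 990.6652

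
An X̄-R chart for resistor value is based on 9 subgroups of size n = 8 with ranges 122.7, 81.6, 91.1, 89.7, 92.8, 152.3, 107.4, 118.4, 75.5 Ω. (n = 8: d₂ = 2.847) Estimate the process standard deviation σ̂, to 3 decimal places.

R̄ = (122.7 + 81.6 + 91.1 + 89.7 + 92.8 + 152.3 + 107.4 + 118.4 + 75.5) / 9 = 103.5000
σ̂ = R̄ / d₂ = 103.5000 / 2.847 = 36.3541

36.354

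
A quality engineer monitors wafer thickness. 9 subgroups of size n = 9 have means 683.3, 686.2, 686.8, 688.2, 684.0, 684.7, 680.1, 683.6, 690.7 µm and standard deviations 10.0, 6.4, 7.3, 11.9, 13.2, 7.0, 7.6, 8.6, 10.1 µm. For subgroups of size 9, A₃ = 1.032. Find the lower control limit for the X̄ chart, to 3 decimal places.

675.875

X̄̄ = (683.3 + 686.2 + 686.8 + 688.2 + 684.0 + 684.7 + 680.1 + 683.6 + 690.7) / 9 = 685.2889
s̄ = (10.0 + 6.4 + 7.3 + 11.9 + 13.2 + 7.0 + 7.6 + 8.6 + 10.1) / 9 = 9.1222
LCL = X̄̄ − A₃·s̄ = 685.2889 − 1.032 × 9.1222 = 675.8748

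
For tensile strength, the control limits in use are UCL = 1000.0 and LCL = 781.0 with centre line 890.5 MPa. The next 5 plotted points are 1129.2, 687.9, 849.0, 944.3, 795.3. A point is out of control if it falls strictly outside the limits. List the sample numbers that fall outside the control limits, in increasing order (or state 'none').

Compare each point to [781.0, 1000.0]: sample 1 = 1129.2 > UCL; sample 2 = 687.9 < LCL.

1, 2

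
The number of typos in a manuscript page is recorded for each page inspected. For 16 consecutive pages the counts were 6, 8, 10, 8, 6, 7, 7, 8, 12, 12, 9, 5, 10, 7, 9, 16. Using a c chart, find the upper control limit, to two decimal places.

c̄ = (6 + 8 + 10 + 8 + 6 + 7 + 7 + 8 + 12 + 12 + 9 + 5 + 10 + 7 + 9 + 16) / 16 = 140 / 16 = 8.7500
UCL = c̄ + 3√c̄ = 8.7500 + 3 × √8.7500 = 8.7500 + 3 × 2.9580 = 17.6241

17.62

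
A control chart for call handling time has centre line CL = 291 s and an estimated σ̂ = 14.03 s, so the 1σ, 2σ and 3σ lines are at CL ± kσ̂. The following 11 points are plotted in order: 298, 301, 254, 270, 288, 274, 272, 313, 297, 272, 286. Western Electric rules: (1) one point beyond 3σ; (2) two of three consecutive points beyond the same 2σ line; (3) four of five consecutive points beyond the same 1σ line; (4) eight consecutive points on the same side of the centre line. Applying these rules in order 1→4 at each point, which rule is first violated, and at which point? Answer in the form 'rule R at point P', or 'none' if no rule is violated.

Zone of each point (C = within 1σ̂, B = 1σ̂–2σ̂, A = 2σ̂–3σ̂, * = beyond 3σ̂; sign = side of CL): 1:+C, 2:+C, 3:-A, 4:-B, 5:-C, 6:-B, 7:-B, 8:+B, 9:+C, 10:-B, 11:-C
Rule 3 (four of five consecutive points beyond the same 1σ limit) is satisfied at point 7.

rule 3 at point 7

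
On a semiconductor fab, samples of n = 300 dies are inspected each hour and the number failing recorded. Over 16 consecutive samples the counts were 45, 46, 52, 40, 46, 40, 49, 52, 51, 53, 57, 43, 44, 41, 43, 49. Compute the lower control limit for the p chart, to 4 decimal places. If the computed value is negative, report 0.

p̄ = Σdᵢ / (k·n) = 751 / (16 × 300) = 0.15646
LCL = p̄ − 3·√(p̄(1−p̄)/n) = 0.15646 − 3 × 0.02097 = 0.09353

0.0935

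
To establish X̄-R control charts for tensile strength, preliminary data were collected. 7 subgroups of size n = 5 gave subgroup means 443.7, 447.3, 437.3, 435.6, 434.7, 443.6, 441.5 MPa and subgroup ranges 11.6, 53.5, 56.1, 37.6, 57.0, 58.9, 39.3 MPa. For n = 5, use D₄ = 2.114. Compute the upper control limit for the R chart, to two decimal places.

R̄ = (11.6 + 53.5 + 56.1 + 37.6 + 57.0 + 58.9 + 39.3) / 7 = 314.0000 / 7 = 44.8571
UCL_R = D₄·R̄ = 2.114 × 44.8571 = 94.8280

94.83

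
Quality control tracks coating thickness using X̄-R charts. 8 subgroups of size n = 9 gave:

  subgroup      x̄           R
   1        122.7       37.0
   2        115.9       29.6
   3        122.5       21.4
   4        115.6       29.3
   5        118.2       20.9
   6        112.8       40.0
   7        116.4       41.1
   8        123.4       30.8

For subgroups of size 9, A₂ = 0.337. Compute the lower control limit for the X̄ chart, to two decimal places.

X̄̄ = (122.7 + 115.9 + 122.5 + 115.6 + 118.2 + 112.8 + 116.4 + 123.4) / 8 = 947.5000 / 8 = 118.4375
R̄ = (37.0 + 29.6 + 21.4 + 29.3 + 20.9 + 40.0 + 41.1 + 30.8) / 8 = 250.1000 / 8 = 31.2625
LCL = X̄̄ − A₂·R̄ = 118.4375 − 0.337 × 31.2625 = 107.9020

107.90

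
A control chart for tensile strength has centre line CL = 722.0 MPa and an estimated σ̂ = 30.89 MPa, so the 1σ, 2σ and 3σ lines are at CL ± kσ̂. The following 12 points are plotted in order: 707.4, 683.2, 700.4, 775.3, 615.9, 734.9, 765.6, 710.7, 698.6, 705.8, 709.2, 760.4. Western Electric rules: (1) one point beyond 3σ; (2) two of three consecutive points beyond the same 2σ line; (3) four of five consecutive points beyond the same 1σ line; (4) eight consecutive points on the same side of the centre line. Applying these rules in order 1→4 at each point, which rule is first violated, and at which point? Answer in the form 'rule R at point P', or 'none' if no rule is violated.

Zone of each point (C = within 1σ̂, B = 1σ̂–2σ̂, A = 2σ̂–3σ̂, * = beyond 3σ̂; sign = side of CL): 1:-C, 2:-B, 3:-C, 4:+B, 5:-*, 6:+C, 7:+B, 8:-C, 9:-C, 10:-C, 11:-C, 12:+B
Rule 1 (one point beyond the 3σ limits) is satisfied at point 5.

rule 1 at point 5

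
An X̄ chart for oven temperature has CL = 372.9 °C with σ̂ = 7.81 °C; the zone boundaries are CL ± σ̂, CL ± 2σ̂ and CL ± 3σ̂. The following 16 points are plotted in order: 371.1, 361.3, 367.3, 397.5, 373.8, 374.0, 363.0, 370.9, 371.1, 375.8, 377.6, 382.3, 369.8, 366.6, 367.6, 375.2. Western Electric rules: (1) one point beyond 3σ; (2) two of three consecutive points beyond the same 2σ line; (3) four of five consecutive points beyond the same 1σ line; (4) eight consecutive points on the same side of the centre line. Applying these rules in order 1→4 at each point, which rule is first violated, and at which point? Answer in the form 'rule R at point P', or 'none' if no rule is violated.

Zone of each point (C = within 1σ̂, B = 1σ̂–2σ̂, A = 2σ̂–3σ̂, * = beyond 3σ̂; sign = side of CL): 1:-C, 2:-B, 3:-C, 4:+*, 5:+C, 6:+C, 7:-B, 8:-C, 9:-C, 10:+C, 11:+C, 12:+B, 13:-C, 14:-C, 15:-C, 16:+C
Rule 1 (one point beyond the 3σ limits) is satisfied at point 4.

rule 1 at point 4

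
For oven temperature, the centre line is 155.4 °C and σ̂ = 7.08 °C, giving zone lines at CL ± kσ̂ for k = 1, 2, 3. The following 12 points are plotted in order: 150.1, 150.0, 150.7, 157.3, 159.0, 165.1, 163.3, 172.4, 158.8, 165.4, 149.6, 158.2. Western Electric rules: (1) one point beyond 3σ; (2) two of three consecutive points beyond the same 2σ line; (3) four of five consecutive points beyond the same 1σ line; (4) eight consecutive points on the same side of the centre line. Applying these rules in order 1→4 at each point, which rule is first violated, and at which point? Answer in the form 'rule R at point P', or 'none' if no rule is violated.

rule 3 at point 10

Zone of each point (C = within 1σ̂, B = 1σ̂–2σ̂, A = 2σ̂–3σ̂, * = beyond 3σ̂; sign = side of CL): 1:-C, 2:-C, 3:-C, 4:+C, 5:+C, 6:+B, 7:+B, 8:+A, 9:+C, 10:+B, 11:-C, 12:+C
Rule 3 (four of five consecutive points beyond the same 1σ limit) is satisfied at point 10.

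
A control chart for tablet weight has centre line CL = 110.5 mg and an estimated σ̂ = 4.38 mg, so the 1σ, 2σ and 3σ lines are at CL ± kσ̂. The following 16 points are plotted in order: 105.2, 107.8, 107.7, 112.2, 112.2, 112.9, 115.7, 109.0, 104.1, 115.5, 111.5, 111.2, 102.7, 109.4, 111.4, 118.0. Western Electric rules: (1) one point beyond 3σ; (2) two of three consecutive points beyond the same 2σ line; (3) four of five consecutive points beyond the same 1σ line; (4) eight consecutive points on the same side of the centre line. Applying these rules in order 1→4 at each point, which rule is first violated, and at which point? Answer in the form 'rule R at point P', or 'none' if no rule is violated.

Zone of each point (C = within 1σ̂, B = 1σ̂–2σ̂, A = 2σ̂–3σ̂, * = beyond 3σ̂; sign = side of CL): 1:-B, 2:-C, 3:-C, 4:+C, 5:+C, 6:+C, 7:+B, 8:-C, 9:-B, 10:+B, 11:+C, 12:+C, 13:-B, 14:-C, 15:+C, 16:+B
No rule fires across all 16 points.

none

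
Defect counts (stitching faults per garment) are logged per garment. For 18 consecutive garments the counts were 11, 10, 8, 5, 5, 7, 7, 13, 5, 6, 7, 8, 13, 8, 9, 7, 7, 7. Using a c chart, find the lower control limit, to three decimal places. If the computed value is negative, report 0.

c̄ = (11 + 10 + 8 + 5 + 5 + 7 + 7 + 13 + 5 + 6 + 7 + 8 + 13 + 8 + 9 + 7 + 7 + 7) / 18 = 143 / 18 = 7.9444
LCL = c̄ − 3√c̄ = 7.9444 − 3 × 2.8186 = -0.5113 → 0 (cannot be negative)

0.000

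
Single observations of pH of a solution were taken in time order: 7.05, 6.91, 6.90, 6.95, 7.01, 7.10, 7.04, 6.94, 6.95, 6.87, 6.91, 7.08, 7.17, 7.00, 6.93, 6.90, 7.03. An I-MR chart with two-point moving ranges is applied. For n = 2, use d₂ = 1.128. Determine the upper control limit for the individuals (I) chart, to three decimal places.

7.201

X̄ = (7.05 + 6.91 + 6.90 + 6.95 + 7.01 + 7.10 + 7.04 + 6.94 + 6.95 + 6.87 + 6.91 + 7.08 + 7.17 + 7.00 + 6.93 + 6.90 + 7.03) / 17 = 6.9847
Moving ranges: 0.14, 0.01, 0.05, 0.06, 0.09, 0.06, 0.10, 0.01, 0.08, 0.04, 0.17, 0.09, 0.17, 0.07, 0.03, 0.13; M̄R̄ = 1.3000 / 16 = 0.0813
UCL = X̄ + 3·M̄R̄/d₂ = 6.9847 + 3 × 0.0813 / 1.128 = 7.2008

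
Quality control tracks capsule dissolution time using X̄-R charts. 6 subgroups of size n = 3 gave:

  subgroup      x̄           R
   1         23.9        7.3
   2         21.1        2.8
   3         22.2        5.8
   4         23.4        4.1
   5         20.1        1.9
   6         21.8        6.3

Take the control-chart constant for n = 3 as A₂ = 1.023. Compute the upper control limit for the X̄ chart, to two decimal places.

26.89

X̄̄ = (23.9 + 21.1 + 22.2 + 23.4 + 20.1 + 21.8) / 6 = 132.5000 / 6 = 22.0833
R̄ = (7.3 + 2.8 + 5.8 + 4.1 + 1.9 + 6.3) / 6 = 28.2000 / 6 = 4.7000
UCL = X̄̄ + A₂·R̄ = 22.0833 + 1.023 × 4.7000 = 26.8914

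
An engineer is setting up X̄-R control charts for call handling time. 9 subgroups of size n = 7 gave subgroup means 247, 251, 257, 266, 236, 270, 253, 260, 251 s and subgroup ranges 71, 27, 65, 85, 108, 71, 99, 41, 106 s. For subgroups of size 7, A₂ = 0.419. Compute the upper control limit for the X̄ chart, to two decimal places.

285.89

X̄̄ = (247 + 251 + 257 + 266 + 236 + 270 + 253 + 260 + 251) / 9 = 2291.0000 / 9 = 254.5556
R̄ = (71 + 27 + 65 + 85 + 108 + 71 + 99 + 41 + 106) / 9 = 673.0000 / 9 = 74.7778
UCL = X̄̄ + A₂·R̄ = 254.5556 + 0.419 × 74.7778 = 285.8874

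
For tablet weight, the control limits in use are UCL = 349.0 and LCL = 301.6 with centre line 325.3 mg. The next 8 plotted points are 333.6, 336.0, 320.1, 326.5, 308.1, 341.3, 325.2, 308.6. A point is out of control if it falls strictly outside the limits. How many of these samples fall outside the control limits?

All 8 points lie within [301.6, 349.0].

0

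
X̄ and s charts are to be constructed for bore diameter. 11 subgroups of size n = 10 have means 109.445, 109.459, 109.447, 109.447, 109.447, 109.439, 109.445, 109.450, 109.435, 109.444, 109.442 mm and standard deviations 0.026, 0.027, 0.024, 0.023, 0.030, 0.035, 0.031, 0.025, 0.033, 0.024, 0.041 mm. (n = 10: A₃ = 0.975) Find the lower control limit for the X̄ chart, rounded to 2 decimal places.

X̄̄ = (109.445 + 109.459 + 109.447 + 109.447 + 109.447 + 109.439 + 109.445 + 109.450 + 109.435 + 109.444 + 109.442) / 11 = 109.4455
s̄ = (0.026 + 0.027 + 0.024 + 0.023 + 0.030 + 0.035 + 0.031 + 0.025 + 0.033 + 0.024 + 0.041) / 11 = 0.0290
LCL = X̄̄ − A₃·s̄ = 109.4455 − 0.975 × 0.0290 = 109.4172

109.42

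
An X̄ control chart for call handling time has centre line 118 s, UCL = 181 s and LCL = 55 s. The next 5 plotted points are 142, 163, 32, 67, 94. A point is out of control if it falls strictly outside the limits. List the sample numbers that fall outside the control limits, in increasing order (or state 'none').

3

Compare each point to [55, 181]: sample 3 = 32 < LCL.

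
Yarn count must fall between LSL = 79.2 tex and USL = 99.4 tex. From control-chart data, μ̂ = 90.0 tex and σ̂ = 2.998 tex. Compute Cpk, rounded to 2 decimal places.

Cpu = (USL − μ̂) / (3σ̂) = (99.4 − 90.0) / (3 × 2.998) = 1.0451; Cpl = (μ̂ − LSL) / (3σ̂) = (90.0 − 79.2) / (3 × 2.998) = 1.2008; Cpk = min(Cpu, Cpl) = 1.0451

1.05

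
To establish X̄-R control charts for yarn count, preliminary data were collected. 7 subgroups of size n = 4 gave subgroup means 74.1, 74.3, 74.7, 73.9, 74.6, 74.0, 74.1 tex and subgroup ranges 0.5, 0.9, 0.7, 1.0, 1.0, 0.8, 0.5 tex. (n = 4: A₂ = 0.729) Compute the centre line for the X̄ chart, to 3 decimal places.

74.243

X̄̄ = (74.1 + 74.3 + 74.7 + 73.9 + 74.6 + 74.0 + 74.1) / 7 = 519.7000 / 7 = 74.2429
CL = X̄̄ = 74.2429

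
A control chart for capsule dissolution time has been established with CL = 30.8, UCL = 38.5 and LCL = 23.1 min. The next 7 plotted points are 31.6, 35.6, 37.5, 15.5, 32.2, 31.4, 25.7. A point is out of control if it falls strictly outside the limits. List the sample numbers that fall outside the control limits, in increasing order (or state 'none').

Compare each point to [23.1, 38.5]: sample 4 = 15.5 < LCL.

4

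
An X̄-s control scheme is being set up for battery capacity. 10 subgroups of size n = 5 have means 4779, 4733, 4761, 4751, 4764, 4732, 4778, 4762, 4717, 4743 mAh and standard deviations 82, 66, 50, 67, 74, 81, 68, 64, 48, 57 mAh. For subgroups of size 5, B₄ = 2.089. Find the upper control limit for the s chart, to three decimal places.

s̄ = (82 + 66 + 50 + 67 + 74 + 81 + 68 + 64 + 48 + 57) / 10 = 65.7000
UCL_s = B₄·s̄ = 2.089 × 65.7000 = 137.2473

137.247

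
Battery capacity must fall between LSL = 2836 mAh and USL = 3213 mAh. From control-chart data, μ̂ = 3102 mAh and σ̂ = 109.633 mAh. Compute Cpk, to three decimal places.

Cpu = (USL − μ̂) / (3σ̂) = (3213 − 3102) / (3 × 109.633) = 0.3375; Cpl = (μ̂ − LSL) / (3σ̂) = (3102 − 2836) / (3 × 109.633) = 0.8088; Cpk = min(Cpu, Cpl) = 0.3375

0.337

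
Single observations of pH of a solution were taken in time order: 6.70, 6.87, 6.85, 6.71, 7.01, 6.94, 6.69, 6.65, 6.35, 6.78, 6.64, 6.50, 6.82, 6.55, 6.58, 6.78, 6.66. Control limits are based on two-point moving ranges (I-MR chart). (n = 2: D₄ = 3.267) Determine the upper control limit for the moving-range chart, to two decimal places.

0.60

Moving ranges: 0.17, 0.02, 0.14, 0.30, 0.07, 0.25, 0.04, 0.30, 0.43, 0.14, 0.14, 0.32, 0.27, 0.03, 0.20, 0.12; M̄R̄ = 2.9400 / 16 = 0.1837
UCL_MR = D₄·M̄R̄ = 3.267 × 0.1837 = 0.6003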